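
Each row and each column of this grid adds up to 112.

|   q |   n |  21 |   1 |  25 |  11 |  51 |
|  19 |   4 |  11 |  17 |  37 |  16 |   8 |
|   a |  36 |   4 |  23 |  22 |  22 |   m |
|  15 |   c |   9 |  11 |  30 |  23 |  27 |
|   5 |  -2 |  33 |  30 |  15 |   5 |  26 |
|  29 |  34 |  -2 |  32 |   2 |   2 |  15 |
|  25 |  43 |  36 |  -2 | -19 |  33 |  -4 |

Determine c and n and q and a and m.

Row 4: 15 + 9 + 11 + 30 + 23 + 27 = 115, so its missing entry is 112 − 115 = -3.
Column 2: 4 + 36 − 3 − 2 + 34 + 43 = 112, so its missing entry is 112 − 112 = 0.
Row 1: 0 + 21 + 1 + 25 + 11 + 51 = 109, so its missing entry is 112 − 109 = 3.
Column 1: 3 + 19 + 15 + 5 + 29 + 25 = 96, so its missing entry is 112 − 96 = 16.
Row 3: 16 + 36 + 4 + 23 + 22 + 22 = 123, so its missing entry is 112 − 123 = -11.

c = -3, n = 0, q = 3, a = 16, m = -11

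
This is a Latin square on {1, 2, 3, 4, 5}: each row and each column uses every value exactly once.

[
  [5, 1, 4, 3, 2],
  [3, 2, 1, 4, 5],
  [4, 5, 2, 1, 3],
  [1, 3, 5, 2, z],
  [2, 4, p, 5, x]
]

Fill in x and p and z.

For row 4, column 5: row 4 already has {1, 2, 3, 5}; that leaves 4.
For row 5, column 5: column 5 already has {2, 3, 4, 5}; that leaves 1.
For row 5, column 3: row 5 already has {1, 2, 4, 5}; that leaves 3.

x = 1, p = 3, z = 4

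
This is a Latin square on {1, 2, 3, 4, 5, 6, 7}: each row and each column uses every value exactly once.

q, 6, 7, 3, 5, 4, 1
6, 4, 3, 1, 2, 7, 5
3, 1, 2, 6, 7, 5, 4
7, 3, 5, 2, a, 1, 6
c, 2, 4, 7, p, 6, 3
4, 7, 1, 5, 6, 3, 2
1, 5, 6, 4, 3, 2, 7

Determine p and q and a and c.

p = 1, q = 2, a = 4, c = 5

For row 4, column 5: row 4 already has {1, 2, 3, 5, 6, 7}; that leaves 4.
At (row 5, col 5): column 5 already has {2, 3, 4, 5, 6, 7}, so the value is 1.
Cell (5,1): row 5 already has {1, 2, 3, 4, 6, 7} → 5.
For row 1, column 1: row 1 already has {1, 3, 4, 5, 6, 7}; that leaves 2.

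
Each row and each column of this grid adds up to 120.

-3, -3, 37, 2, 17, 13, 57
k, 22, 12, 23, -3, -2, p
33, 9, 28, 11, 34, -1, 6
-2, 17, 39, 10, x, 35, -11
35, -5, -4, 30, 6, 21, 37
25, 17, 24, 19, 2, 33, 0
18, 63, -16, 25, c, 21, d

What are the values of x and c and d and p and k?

x = 32, c = 32, d = -23, p = 54, k = 14

Row 4: -2 + 17 + 39 + 10 + 35 − 11 = 88, so its missing entry is 120 − 88 = 32.
Column 5: 17 − 3 + 34 + 32 + 6 + 2 = 88, so its missing entry is 120 − 88 = 32.
Column 1: -3 + 33 − 2 + 35 + 25 + 18 = 106, so its missing entry is 120 − 106 = 14.
Row 7: 18 + 63 − 16 + 25 + 32 + 21 = 143, so its missing entry is 120 − 143 = -23.
Row 2: 14 + 22 + 12 + 23 − 3 − 2 = 66, so its missing entry is 120 − 66 = 54.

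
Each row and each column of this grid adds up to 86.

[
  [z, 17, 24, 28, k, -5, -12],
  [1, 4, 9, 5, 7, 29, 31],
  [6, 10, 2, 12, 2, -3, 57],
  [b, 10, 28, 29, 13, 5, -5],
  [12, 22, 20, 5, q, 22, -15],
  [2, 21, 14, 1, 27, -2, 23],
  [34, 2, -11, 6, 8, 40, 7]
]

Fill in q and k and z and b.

q = 20, k = 9, z = 25, b = 6

The known cells in row 5 total 66, leaving 86 − 66 = 20 for the blank.
The known cells in column 5 total 77, leaving 86 − 77 = 9 for the blank.
The known cells in row 4 total 80, leaving 86 − 80 = 6 for the blank.
The known cells in row 1 total 61, leaving 86 − 61 = 25 for the blank.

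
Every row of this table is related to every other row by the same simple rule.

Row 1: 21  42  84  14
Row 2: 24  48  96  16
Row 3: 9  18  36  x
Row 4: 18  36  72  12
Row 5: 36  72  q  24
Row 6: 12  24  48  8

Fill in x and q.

x = 6, q = 144

Each row is a constant multiple of every other row — this is a multiplication table with the headers hidden.
Row 3 is 18/42 = 3/7 times row 1, so its entry in column 4 is 14 × 3/7 = 6.
Row 5 is 72/42 = 12/7 times row 1, so its entry in column 3 is 84 × 12/7 = 144.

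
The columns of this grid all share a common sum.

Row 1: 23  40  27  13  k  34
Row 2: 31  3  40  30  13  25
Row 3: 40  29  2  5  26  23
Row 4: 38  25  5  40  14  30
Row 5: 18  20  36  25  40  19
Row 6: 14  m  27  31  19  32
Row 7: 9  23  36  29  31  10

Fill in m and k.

m = 33, k = 30

The complete columns each total 173.
Column 2 is missing 173 − 140 = 33 (since 40 + 3 + 29 + 25 + 20 + 23 = 140).
Column 5 is missing 173 − 143 = 30 (since 13 + 26 + 14 + 40 + 19 + 31 = 143).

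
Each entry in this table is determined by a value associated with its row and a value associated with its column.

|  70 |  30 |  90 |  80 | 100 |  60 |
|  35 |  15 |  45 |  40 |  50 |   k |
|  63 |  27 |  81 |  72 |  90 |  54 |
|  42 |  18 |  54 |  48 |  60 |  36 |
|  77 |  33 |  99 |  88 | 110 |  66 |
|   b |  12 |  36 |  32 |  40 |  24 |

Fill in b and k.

Each row is a constant multiple of every other row — this is a multiplication table with the headers hidden.
Row 6 is 40/100 = 2/5 times row 1, so its entry in column 1 is 70 × 2/5 = 28.
Row 2 is 50/100 = 1/2 times row 1, so its entry in column 6 is 60 × 1/2 = 30.

b = 28, k = 30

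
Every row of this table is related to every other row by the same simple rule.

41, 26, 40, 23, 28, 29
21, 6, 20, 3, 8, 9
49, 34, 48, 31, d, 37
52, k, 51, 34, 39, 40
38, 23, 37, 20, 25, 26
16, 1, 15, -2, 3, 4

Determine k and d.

The difference between any two rows is the same in every column — this is an addition table with the headers hidden.
Row 4 minus row 1 is 51 − 40 = 11, so its entry in column 2 is 26 + 11 = 37.
Row 3 minus row 1 is 48 − 40 = 8, so its entry in column 5 is 28 + 8 = 36.

k = 37, d = 36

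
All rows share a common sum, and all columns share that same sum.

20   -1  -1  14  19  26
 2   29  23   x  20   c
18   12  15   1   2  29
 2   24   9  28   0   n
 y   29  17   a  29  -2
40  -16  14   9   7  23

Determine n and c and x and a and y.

Rows 1 and 3 both sum to 77, so that's the common total.
Column 1 has 20 + 2 + 18 + 2 + 40 = 82; the blank must be 77 − 82 = -5.
Row 5 has -5 + 29 + 17 + 29 − 2 = 68; the blank must be 77 − 68 = 9.
Column 4 has 14 + 1 + 28 + 9 + 9 = 61; the blank must be 77 − 61 = 16.
Row 2 has 2 + 29 + 23 + 16 + 20 = 90; the blank must be 77 − 90 = -13.
Row 4 has 2 + 24 + 9 + 28 + 0 = 63; the blank must be 77 − 63 = 14.

n = 14, c = -13, x = 16, a = 9, y = -5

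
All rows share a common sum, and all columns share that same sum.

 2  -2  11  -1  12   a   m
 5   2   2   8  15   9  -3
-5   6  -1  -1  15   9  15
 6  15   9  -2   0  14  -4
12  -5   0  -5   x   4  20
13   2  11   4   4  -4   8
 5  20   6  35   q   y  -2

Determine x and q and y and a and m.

Rows 2 and 3 both sum to 38, so that's the common total.
Row 5 has 12 − 5 + 0 − 5 + 4 + 20 = 26; the blank must be 38 − 26 = 12.
Column 5 has 12 + 15 + 15 + 0 + 12 + 4 = 58; the blank must be 38 − 58 = -20.
Row 7 has 5 + 20 + 6 + 35 − 20 − 2 = 44; the blank must be 38 − 44 = -6.
Column 7 has -3 + 15 − 4 + 20 + 8 − 2 = 34; the blank must be 38 − 34 = 4.
Row 1 has 2 − 2 + 11 − 1 + 12 + 4 = 26; the blank must be 38 − 26 = 12.

x = 12, q = -20, y = -6, a = 12, m = 4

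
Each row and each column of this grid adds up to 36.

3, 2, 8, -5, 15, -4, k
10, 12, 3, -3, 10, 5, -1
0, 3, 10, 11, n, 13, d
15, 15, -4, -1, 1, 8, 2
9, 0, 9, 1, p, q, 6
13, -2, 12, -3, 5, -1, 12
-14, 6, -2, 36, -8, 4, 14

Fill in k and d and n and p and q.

k = 17, d = -14, n = 13, p = 0, q = 11

Row 1 has 3 + 2 + 8 − 5 + 15 − 4 = 19; the blank must be 36 − 19 = 17.
Column 6 has -4 + 5 + 13 + 8 − 1 + 4 = 25; the blank must be 36 − 25 = 11.
Row 5 has 9 + 0 + 9 + 1 + 11 + 6 = 36; the blank must be 36 − 36 = 0.
Column 5 has 15 + 10 + 1 + 0 + 5 − 8 = 23; the blank must be 36 − 23 = 13.
Row 3 has 0 + 3 + 10 + 11 + 13 + 13 = 50; the blank must be 36 − 50 = -14.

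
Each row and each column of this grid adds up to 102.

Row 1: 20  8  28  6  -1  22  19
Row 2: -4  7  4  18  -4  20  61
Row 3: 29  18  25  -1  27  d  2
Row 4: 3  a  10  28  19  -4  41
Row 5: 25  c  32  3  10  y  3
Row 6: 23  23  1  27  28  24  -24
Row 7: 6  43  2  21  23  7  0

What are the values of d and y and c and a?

Row 4: 3 + 10 + 28 + 19 − 4 + 41 = 97, so its missing entry is 102 − 97 = 5.
Row 3: 29 + 18 + 25 − 1 + 27 + 2 = 100, so its missing entry is 102 − 100 = 2.
Column 6: 22 + 20 + 2 − 4 + 24 + 7 = 71, so its missing entry is 102 − 71 = 31.
Row 5: 25 + 32 + 3 + 10 + 31 + 3 = 104, so its missing entry is 102 − 104 = -2.

d = 2, y = 31, c = -2, a = 5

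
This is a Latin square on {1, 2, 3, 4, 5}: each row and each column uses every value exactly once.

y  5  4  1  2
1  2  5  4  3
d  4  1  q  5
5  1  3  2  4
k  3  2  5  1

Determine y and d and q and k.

At (row 3, col 4): column 4 already has {1, 2, 4, 5}, so the value is 3.
At (row 5, col 1): row 5 already has {1, 2, 3, 5}, so the value is 4.
At (row 3, col 1): row 3 already has {1, 3, 4, 5}, so the value is 2.
For row 1, column 1: row 1 already has {1, 2, 4, 5}; that leaves 3.

y = 3, d = 2, q = 3, k = 4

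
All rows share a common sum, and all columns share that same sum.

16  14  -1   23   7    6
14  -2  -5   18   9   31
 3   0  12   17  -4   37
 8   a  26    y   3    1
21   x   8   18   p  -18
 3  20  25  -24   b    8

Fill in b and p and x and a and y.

Rows 1 and 2 both sum to 65, so that's the common total.
The known cells in row 6 total 32, leaving 65 − 32 = 33 for the blank.
The known cells in column 5 total 48, leaving 65 − 48 = 17 for the blank.
The known cells in column 4 total 52, leaving 65 − 52 = 13 for the blank.
The known cells in row 4 total 51, leaving 65 − 51 = 14 for the blank.
The known cells in row 5 total 46, leaving 65 − 46 = 19 for the blank.

b = 33, p = 17, x = 19, a = 14, y = 13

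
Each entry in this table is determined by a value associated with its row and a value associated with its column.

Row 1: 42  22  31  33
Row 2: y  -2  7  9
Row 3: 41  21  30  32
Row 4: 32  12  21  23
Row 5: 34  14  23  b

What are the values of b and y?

b = 25, y = 18

The difference between any two rows is the same in every column — this is an addition table with the headers hidden.
Row 5 minus row 1 is 23 − 31 = -8, so its entry in column 4 is 33 + (-8) = 25.
Row 2 minus row 1 is 7 − 31 = -24, so its entry in column 1 is 42 + (-24) = 18.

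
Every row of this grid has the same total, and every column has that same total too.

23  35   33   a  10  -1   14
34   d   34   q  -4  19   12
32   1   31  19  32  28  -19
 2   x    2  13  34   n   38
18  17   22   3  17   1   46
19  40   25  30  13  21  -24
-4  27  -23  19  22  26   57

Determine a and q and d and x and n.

Rows 3 and 5 both sum to 124, so that's the common total.
Row 1 has 23 + 35 + 33 + 10 − 1 + 14 = 114; the blank must be 124 − 114 = 10.
Column 4 has 10 + 19 + 13 + 3 + 30 + 19 = 94; the blank must be 124 − 94 = 30.
Row 2 has 34 + 34 + 30 − 4 + 19 + 12 = 125; the blank must be 124 − 125 = -1.
Column 2 has 35 − 1 + 1 + 17 + 40 + 27 = 119; the blank must be 124 − 119 = 5.
Row 4 has 2 + 5 + 2 + 13 + 34 + 38 = 94; the blank must be 124 − 94 = 30.

a = 10, q = 30, d = -1, x = 5, n = 30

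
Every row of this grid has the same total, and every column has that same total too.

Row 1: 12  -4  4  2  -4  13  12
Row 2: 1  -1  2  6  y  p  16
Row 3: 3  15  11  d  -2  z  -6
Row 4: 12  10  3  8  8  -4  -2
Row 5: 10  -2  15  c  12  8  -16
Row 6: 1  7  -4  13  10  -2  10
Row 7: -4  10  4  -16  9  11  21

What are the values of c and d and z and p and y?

c = 8, d = 14, z = 0, p = 9, y = 2

Rows 1 and 4 both sum to 35, so that's the common total.
Row 5: 10 − 2 + 15 + 12 + 8 − 16 = 27, so its missing entry is 35 − 27 = 8.
Column 5: -4 − 2 + 8 + 12 + 10 + 9 = 33, so its missing entry is 35 − 33 = 2.
Row 2: 1 − 1 + 2 + 6 + 2 + 16 = 26, so its missing entry is 35 − 26 = 9.
Column 4: 2 + 6 + 8 + 8 + 13 − 16 = 21, so its missing entry is 35 − 21 = 14.
Row 3: 3 + 15 + 11 + 14 − 2 − 6 = 35, so its missing entry is 35 − 35 = 0.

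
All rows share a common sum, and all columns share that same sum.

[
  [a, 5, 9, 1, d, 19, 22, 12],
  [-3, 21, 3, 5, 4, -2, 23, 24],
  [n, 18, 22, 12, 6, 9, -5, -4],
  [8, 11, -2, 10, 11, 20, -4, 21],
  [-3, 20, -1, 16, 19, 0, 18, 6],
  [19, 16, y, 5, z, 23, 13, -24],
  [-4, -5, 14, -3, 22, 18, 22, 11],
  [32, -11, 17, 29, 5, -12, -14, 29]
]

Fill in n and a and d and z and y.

n = 17, a = 9, d = -2, z = 10, y = 13

Rows 2 and 4 both sum to 75, so that's the common total.
The known cells in row 3 total 58, leaving 75 − 58 = 17 for the blank.
The known cells in column 1 total 66, leaving 75 − 66 = 9 for the blank.
The known cells in row 1 total 77, leaving 75 − 77 = -2 for the blank.
The known cells in column 5 total 65, leaving 75 − 65 = 10 for the blank.
The known cells in row 6 total 62, leaving 75 − 62 = 13 for the blank.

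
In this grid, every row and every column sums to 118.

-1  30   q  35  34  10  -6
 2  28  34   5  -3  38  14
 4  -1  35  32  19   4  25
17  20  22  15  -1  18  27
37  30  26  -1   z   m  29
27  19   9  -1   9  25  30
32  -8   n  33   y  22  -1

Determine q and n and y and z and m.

q = 16, n = -24, y = 64, z = -4, m = 1

The known cells in column 6 total 117, leaving 118 − 117 = 1 for the blank.
The known cells in row 5 total 122, leaving 118 − 122 = -4 for the blank.
The known cells in column 5 total 54, leaving 118 − 54 = 64 for the blank.
The known cells in row 7 total 142, leaving 118 − 142 = -24 for the blank.
The known cells in row 1 total 102, leaving 118 − 102 = 16 for the blank.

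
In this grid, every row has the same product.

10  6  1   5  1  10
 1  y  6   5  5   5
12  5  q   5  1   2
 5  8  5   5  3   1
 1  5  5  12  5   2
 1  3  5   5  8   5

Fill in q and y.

q = 5, y = 4

Rows 4 and 5 each multiply to 3000, so every row has product 3000.
Row 3: 12×5×5×1×2 = 600, so the missing entry is 3000 ÷ 600 = 5.
Row 2: 1×6×5×5×5 = 750, so the missing entry is 3000 ÷ 750 = 4.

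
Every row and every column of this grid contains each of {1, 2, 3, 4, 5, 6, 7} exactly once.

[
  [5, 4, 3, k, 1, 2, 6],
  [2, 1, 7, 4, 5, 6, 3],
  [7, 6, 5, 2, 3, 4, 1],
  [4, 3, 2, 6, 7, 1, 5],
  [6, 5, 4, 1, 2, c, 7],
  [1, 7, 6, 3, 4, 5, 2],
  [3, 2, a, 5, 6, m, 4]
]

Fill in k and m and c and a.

Cell (5,6): row 5 already has {1, 2, 4, 5, 6, 7} → 3.
Cell (7,3): column 3 already has {2, 3, 4, 5, 6, 7} → 1.
Cell (1,4): row 1 already has {1, 2, 3, 4, 5, 6} → 7.
Cell (7,6): row 7 already has {1, 2, 3, 4, 5, 6} → 7.

k = 7, m = 7, c = 3, a = 1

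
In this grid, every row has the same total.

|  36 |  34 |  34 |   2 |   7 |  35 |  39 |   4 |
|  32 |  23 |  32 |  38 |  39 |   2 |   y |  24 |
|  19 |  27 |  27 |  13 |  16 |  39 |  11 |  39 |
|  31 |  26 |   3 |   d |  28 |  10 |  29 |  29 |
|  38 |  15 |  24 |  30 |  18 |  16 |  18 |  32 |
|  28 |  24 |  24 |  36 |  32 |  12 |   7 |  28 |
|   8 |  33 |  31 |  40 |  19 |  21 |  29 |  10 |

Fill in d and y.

Row 1 sums to 191 and so does row 3; that's the common total.
In row 4 the known cells total 156, leaving 191 − 156 = 35.
In row 2 the known cells total 190, leaving 191 − 190 = 1.

d = 35, y = 1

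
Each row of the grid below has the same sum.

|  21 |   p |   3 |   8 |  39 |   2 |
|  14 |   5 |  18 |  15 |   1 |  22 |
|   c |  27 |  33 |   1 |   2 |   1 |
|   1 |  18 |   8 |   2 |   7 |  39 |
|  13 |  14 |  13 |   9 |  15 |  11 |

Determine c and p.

c = 11, p = 2

Rows 2 and 4 both add up to 75, so every row sums to 75.
Row 3: 27 + 33 + 1 + 2 + 1 = 64, so the missing entry is 75 − 64 = 11.
Row 1: 21 + 3 + 8 + 39 + 2 = 73, so the missing entry is 75 − 73 = 2.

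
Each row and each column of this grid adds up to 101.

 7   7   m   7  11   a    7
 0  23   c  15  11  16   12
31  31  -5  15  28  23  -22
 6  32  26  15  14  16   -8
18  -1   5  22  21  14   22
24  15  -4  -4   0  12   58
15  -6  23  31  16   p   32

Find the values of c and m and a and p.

Row 2 has 0 + 23 + 15 + 11 + 16 + 12 = 77; the blank must be 101 − 77 = 24.
Column 3 has 24 − 5 + 26 + 5 − 4 + 23 = 69; the blank must be 101 − 69 = 32.
Row 7 has 15 − 6 + 23 + 31 + 16 + 32 = 111; the blank must be 101 − 111 = -10.
Row 1 has 7 + 7 + 32 + 7 + 11 + 7 = 71; the blank must be 101 − 71 = 30.

c = 24, m = 32, a = 30, p = -10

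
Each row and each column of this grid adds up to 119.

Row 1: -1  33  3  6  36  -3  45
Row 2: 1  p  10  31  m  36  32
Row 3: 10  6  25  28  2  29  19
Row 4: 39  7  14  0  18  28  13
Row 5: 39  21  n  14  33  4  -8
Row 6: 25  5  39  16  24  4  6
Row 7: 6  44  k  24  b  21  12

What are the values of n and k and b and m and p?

The known cells in column 2 total 116, leaving 119 − 116 = 3 for the blank.
The known cells in row 2 total 113, leaving 119 − 113 = 6 for the blank.
The known cells in column 5 total 119, leaving 119 − 119 = 0 for the blank.
The known cells in row 7 total 107, leaving 119 − 107 = 12 for the blank.
The known cells in row 5 total 103, leaving 119 − 103 = 16 for the blank.

n = 16, k = 12, b = 0, m = 6, p = 3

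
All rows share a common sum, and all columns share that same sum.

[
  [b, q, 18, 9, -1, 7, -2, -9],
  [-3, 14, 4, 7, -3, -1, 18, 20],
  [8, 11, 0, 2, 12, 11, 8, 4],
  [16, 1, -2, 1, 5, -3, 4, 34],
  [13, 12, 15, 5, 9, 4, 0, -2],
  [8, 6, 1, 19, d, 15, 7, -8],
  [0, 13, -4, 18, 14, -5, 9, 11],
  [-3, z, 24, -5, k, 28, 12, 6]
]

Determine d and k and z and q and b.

d = 8, k = 12, z = -18, q = 17, b = 17

Rows 2 and 3 both sum to 56, so that's the common total.
Column 1: -3 + 8 + 16 + 13 + 8 + 0 − 3 = 39, so its missing entry is 56 − 39 = 17.
Row 1: 17 + 18 + 9 − 1 + 7 − 2 − 9 = 39, so its missing entry is 56 − 39 = 17.
Column 2: 17 + 14 + 11 + 1 + 12 + 6 + 13 = 74, so its missing entry is 56 − 74 = -18.
Row 8: -3 − 18 + 24 − 5 + 28 + 12 + 6 = 44, so its missing entry is 56 − 44 = 12.
Row 6: 8 + 6 + 1 + 19 + 15 + 7 − 8 = 48, so its missing entry is 56 − 48 = 8.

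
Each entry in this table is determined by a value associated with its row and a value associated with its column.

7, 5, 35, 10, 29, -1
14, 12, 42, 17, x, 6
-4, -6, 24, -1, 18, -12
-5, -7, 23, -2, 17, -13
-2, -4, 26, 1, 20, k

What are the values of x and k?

x = 36, k = -10

The difference between any two rows is the same in every column — this is an addition table with the headers hidden.
Row 2 minus row 1 is 42 − 35 = 7, so its entry in column 5 is 29 + 7 = 36.
Row 5 minus row 1 is 26 − 35 = -9, so its entry in column 6 is -1 + (-9) = -10.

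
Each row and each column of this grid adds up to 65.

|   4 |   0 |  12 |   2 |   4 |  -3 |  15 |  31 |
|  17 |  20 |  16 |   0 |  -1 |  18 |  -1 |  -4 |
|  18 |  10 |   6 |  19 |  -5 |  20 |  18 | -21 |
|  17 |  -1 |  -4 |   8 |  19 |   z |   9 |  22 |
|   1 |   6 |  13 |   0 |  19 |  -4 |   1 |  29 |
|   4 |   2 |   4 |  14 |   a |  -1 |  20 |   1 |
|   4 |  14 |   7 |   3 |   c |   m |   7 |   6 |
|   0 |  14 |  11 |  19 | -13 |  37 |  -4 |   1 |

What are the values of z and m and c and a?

z = -5, m = 3, c = 21, a = 21

Row 6: 4 + 2 + 4 + 14 − 1 + 20 + 1 = 44, so its missing entry is 65 − 44 = 21.
Column 5: 4 − 1 − 5 + 19 + 19 + 21 − 13 = 44, so its missing entry is 65 − 44 = 21.
Row 7: 4 + 14 + 7 + 3 + 21 + 7 + 6 = 62, so its missing entry is 65 − 62 = 3.
Row 4: 17 − 1 − 4 + 8 + 19 + 9 + 22 = 70, so its missing entry is 65 − 70 = -5.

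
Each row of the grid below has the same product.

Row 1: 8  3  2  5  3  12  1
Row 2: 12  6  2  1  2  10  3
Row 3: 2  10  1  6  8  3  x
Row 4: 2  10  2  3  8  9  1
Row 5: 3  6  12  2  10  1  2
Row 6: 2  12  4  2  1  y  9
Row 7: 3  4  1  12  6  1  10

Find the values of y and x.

Rows 1 and 2 each multiply to 8640, so every row has product 8640.
Row 6: 2×12×4×2×1×9 = 1728, so the missing entry is 8640 ÷ 1728 = 5.
Row 3: 2×10×1×6×8×3 = 2880, so the missing entry is 8640 ÷ 2880 = 3.

y = 5, x = 3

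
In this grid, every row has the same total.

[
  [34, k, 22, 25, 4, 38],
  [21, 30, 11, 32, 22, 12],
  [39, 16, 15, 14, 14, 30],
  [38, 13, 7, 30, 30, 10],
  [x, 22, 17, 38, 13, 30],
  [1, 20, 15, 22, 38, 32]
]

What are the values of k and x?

The complete rows each total 128.
Row 1 is missing 128 − 123 = 5 (since 34 + 22 + 25 + 4 + 38 = 123).
Row 5 is missing 128 − 120 = 8 (since 22 + 17 + 38 + 13 + 30 = 120).

k = 5, x = 8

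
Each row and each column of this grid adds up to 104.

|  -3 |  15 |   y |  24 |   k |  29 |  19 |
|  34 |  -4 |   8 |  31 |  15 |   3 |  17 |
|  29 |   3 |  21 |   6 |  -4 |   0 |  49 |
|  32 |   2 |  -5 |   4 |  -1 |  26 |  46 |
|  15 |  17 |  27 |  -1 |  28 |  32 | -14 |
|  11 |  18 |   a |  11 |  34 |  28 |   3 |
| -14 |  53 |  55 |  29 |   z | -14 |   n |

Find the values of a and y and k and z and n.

Column 7 has 19 + 17 + 49 + 46 − 14 + 3 = 120; the blank must be 104 − 120 = -16.
Row 7 has -14 + 53 + 55 + 29 − 14 − 16 = 93; the blank must be 104 − 93 = 11.
Column 5 has 15 − 4 − 1 + 28 + 34 + 11 = 83; the blank must be 104 − 83 = 21.
Row 1 has -3 + 15 + 24 + 21 + 29 + 19 = 105; the blank must be 104 − 105 = -1.
Row 6 has 11 + 18 + 11 + 34 + 28 + 3 = 105; the blank must be 104 − 105 = -1.

a = -1, y = -1, k = 21, z = 11, n = -16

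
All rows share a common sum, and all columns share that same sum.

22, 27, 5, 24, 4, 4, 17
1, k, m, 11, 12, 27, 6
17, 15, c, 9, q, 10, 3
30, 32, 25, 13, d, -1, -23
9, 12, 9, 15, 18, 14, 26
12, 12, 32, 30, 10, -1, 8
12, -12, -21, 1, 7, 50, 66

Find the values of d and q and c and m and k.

Rows 1 and 5 both sum to 103, so that's the common total.
The known cells in row 4 total 76, leaving 103 − 76 = 27 for the blank.
The known cells in column 5 total 78, leaving 103 − 78 = 25 for the blank.
The known cells in column 2 total 86, leaving 103 − 86 = 17 for the blank.
The known cells in row 2 total 74, leaving 103 − 74 = 29 for the blank.
The known cells in row 3 total 79, leaving 103 − 79 = 24 for the blank.

d = 27, q = 25, c = 24, m = 29, k = 17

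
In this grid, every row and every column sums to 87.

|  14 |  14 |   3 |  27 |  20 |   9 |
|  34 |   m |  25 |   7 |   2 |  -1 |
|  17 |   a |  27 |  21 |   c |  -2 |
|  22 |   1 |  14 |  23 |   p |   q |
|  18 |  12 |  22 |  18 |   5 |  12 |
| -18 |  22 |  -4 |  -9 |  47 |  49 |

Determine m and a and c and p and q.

m = 20, a = 18, c = 6, p = 7, q = 20

Row 2: 34 + 25 + 7 + 2 − 1 = 67, so its missing entry is 87 − 67 = 20.
Column 2: 14 + 20 + 1 + 12 + 22 = 69, so its missing entry is 87 − 69 = 18.
Row 3: 17 + 18 + 27 + 21 − 2 = 81, so its missing entry is 87 − 81 = 6.
Column 5: 20 + 2 + 6 + 5 + 47 = 80, so its missing entry is 87 − 80 = 7.
Row 4: 22 + 1 + 14 + 23 + 7 = 67, so its missing entry is 87 − 67 = 20.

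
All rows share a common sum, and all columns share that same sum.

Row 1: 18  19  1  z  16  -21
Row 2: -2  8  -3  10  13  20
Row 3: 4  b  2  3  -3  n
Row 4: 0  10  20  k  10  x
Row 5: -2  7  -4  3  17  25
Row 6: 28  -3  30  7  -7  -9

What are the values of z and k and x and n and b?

z = 13, k = 10, x = -4, n = 35, b = 5

Rows 2 and 5 both sum to 46, so that's the common total.
The known cells in column 2 total 41, leaving 46 − 41 = 5 for the blank.
The known cells in row 1 total 33, leaving 46 − 33 = 13 for the blank.
The known cells in column 4 total 36, leaving 46 − 36 = 10 for the blank.
The known cells in row 3 total 11, leaving 46 − 11 = 35 for the blank.
The known cells in row 4 total 50, leaving 46 − 50 = -4 for the blank.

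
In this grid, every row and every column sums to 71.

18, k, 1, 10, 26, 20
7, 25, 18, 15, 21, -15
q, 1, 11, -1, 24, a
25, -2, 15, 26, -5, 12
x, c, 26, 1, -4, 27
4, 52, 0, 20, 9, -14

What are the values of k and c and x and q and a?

Row 1 has 18 + 1 + 10 + 26 + 20 = 75; the blank must be 71 − 75 = -4.
Column 6 has 20 − 15 + 12 + 27 − 14 = 30; the blank must be 71 − 30 = 41.
Row 3 has 1 + 11 − 1 + 24 + 41 = 76; the blank must be 71 − 76 = -5.
Column 1 has 18 + 7 − 5 + 25 + 4 = 49; the blank must be 71 − 49 = 22.
Row 5 has 22 + 26 + 1 − 4 + 27 = 72; the blank must be 71 − 72 = -1.

k = -4, c = -1, x = 22, q = -5, a = 41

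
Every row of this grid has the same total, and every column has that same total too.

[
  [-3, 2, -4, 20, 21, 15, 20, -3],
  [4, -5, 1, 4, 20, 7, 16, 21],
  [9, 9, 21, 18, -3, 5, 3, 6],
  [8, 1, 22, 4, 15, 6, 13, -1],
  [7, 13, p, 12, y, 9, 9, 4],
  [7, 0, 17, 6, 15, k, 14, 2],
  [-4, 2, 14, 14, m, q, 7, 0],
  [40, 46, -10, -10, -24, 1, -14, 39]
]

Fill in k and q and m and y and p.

k = 7, q = 18, m = 17, y = 7, p = 7

Rows 1 and 2 both sum to 68, so that's the common total.
The known cells in row 6 total 61, leaving 68 − 61 = 7 for the blank.
The known cells in column 6 total 50, leaving 68 − 50 = 18 for the blank.
The known cells in row 7 total 51, leaving 68 − 51 = 17 for the blank.
The known cells in column 5 total 61, leaving 68 − 61 = 7 for the blank.
The known cells in row 5 total 61, leaving 68 − 61 = 7 for the blank.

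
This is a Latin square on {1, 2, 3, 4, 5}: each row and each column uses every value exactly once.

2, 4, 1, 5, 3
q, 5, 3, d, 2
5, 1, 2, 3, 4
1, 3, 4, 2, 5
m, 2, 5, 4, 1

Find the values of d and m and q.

d = 1, m = 3, q = 4

At (row 5, col 1): row 5 already has {1, 2, 4, 5}, so the value is 3.
At (row 2, col 1): column 1 already has {1, 2, 3, 5}, so the value is 4.
Cell (2,4): row 2 already has {2, 3, 4, 5} → 1.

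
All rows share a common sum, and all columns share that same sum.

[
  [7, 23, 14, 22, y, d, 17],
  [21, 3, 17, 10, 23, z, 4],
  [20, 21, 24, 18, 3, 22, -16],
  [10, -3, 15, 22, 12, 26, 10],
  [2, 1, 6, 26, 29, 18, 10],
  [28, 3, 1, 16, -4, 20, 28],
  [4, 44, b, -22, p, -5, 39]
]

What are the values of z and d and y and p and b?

Rows 3 and 4 both sum to 92, so that's the common total.
Column 3 has 14 + 17 + 24 + 15 + 6 + 1 = 77; the blank must be 92 − 77 = 15.
Row 2 has 21 + 3 + 17 + 10 + 23 + 4 = 78; the blank must be 92 − 78 = 14.
Row 7 has 4 + 44 + 15 − 22 − 5 + 39 = 75; the blank must be 92 − 75 = 17.
Column 5 has 23 + 3 + 12 + 29 − 4 + 17 = 80; the blank must be 92 − 80 = 12.
Row 1 has 7 + 23 + 14 + 22 + 12 + 17 = 95; the blank must be 92 − 95 = -3.

z = 14, d = -3, y = 12, p = 17, b = 15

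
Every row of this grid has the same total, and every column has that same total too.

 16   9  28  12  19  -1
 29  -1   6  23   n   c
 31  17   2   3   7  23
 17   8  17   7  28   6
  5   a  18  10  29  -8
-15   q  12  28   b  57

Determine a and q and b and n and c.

a = 29, q = 21, b = -20, n = 20, c = 6

Rows 1 and 3 both sum to 83, so that's the common total.
The known cells in column 6 total 77, leaving 83 − 77 = 6 for the blank.
The known cells in row 2 total 63, leaving 83 − 63 = 20 for the blank.
The known cells in column 5 total 103, leaving 83 − 103 = -20 for the blank.
The known cells in row 6 total 62, leaving 83 − 62 = 21 for the blank.
The known cells in row 5 total 54, leaving 83 − 54 = 29 for the blank.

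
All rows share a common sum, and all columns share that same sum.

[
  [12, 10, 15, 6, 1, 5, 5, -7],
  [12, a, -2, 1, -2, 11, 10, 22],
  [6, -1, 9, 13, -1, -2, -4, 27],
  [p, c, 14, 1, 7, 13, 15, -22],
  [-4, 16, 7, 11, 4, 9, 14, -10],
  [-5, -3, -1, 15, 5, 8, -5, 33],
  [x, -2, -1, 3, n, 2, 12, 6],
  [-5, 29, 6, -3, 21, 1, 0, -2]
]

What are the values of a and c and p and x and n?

Rows 1 and 3 both sum to 47, so that's the common total.
Row 2: 12 − 2 + 1 − 2 + 11 + 10 + 22 = 52, so its missing entry is 47 − 52 = -5.
Column 2: 10 − 5 − 1 + 16 − 3 − 2 + 29 = 44, so its missing entry is 47 − 44 = 3.
Column 5: 1 − 2 − 1 + 7 + 4 + 5 + 21 = 35, so its missing entry is 47 − 35 = 12.
Row 4: 3 + 14 + 1 + 7 + 13 + 15 − 22 = 31, so its missing entry is 47 − 31 = 16.
Row 7: -2 − 1 + 3 + 12 + 2 + 12 + 6 = 32, so its missing entry is 47 − 32 = 15.

a = -5, c = 3, p = 16, x = 15, n = 12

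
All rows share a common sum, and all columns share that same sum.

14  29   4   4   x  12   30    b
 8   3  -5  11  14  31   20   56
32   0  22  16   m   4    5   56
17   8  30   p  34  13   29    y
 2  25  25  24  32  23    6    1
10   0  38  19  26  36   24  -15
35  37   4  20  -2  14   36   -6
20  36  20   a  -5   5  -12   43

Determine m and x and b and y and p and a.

Rows 2 and 5 both sum to 138, so that's the common total.
Row 3: 32 + 0 + 22 + 16 + 4 + 5 + 56 = 135, so its missing entry is 138 − 135 = 3.
Column 5: 14 + 3 + 34 + 32 + 26 − 2 − 5 = 102, so its missing entry is 138 − 102 = 36.
Row 1: 14 + 29 + 4 + 4 + 36 + 12 + 30 = 129, so its missing entry is 138 − 129 = 9.
Column 8: 9 + 56 + 56 + 1 − 15 − 6 + 43 = 144, so its missing entry is 138 − 144 = -6.
Row 8: 20 + 36 + 20 − 5 + 5 − 12 + 43 = 107, so its missing entry is 138 − 107 = 31.
Row 4: 17 + 8 + 30 + 34 + 13 + 29 − 6 = 125, so its missing entry is 138 − 125 = 13.

m = 3, x = 36, b = 9, y = -6, p = 13, a = 31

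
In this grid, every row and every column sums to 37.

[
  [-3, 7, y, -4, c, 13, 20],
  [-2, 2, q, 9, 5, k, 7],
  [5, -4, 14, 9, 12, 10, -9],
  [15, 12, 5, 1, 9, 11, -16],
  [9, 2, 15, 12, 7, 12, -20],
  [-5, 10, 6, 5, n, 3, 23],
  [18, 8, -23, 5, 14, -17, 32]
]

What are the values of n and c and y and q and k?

Column 6 has 13 + 10 + 11 + 12 + 3 − 17 = 32; the blank must be 37 − 32 = 5.
Row 2 has -2 + 2 + 9 + 5 + 5 + 7 = 26; the blank must be 37 − 26 = 11.
Row 6 has -5 + 10 + 6 + 5 + 3 + 23 = 42; the blank must be 37 − 42 = -5.
Column 5 has 5 + 12 + 9 + 7 − 5 + 14 = 42; the blank must be 37 − 42 = -5.
Row 1 has -3 + 7 − 4 − 5 + 13 + 20 = 28; the blank must be 37 − 28 = 9.

n = -5, c = -5, y = 9, q = 11, k = 5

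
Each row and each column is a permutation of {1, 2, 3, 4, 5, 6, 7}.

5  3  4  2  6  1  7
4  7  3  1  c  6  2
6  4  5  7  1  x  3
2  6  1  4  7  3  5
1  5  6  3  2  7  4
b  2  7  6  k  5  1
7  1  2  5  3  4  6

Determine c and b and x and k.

At (row 3, col 6): row 3 already has {1, 3, 4, 5, 6, 7}, so the value is 2.
Cell (6,1): column 1 already has {1, 2, 4, 5, 6, 7} → 3.
Cell (6,5): row 6 already has {1, 2, 3, 5, 6, 7} → 4.
At (row 2, col 5): row 2 already has {1, 2, 3, 4, 6, 7}, so the value is 5.

c = 5, b = 3, x = 2, k = 4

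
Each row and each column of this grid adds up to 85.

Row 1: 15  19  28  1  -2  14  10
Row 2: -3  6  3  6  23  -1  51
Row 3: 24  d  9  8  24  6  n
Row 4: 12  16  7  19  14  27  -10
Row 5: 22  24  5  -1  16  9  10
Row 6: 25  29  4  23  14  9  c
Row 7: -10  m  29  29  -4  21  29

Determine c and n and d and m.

c = -19, n = 14, d = 0, m = -9

The known cells in row 7 total 94, leaving 85 − 94 = -9 for the blank.
The known cells in column 2 total 85, leaving 85 − 85 = 0 for the blank.
The known cells in row 3 total 71, leaving 85 − 71 = 14 for the blank.
The known cells in row 6 total 104, leaving 85 − 104 = -19 for the blank.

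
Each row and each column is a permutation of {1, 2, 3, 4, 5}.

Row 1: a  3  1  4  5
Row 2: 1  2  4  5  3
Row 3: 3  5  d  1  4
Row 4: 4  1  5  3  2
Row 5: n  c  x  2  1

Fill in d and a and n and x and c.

d = 2, a = 2, n = 5, x = 3, c = 4

For row 1, column 1: row 1 already has {1, 3, 4, 5}; that leaves 2.
For row 5, column 1: column 1 already has {1, 2, 3, 4}; that leaves 5.
For row 3, column 3: row 3 already has {1, 3, 4, 5}; that leaves 2.
At (row 5, col 3): column 3 already has {1, 2, 4, 5}, so the value is 3.
Cell (5,2): row 5 already has {1, 2, 3, 5} → 4.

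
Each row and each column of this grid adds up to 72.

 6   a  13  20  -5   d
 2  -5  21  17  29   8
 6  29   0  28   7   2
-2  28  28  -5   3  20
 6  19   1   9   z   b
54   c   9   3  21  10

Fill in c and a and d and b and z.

c = -25, a = 26, d = 12, b = 20, z = 17

Column 5: -5 + 29 + 7 + 3 + 21 = 55, so its missing entry is 72 − 55 = 17.
Row 6: 54 + 9 + 3 + 21 + 10 = 97, so its missing entry is 72 − 97 = -25.
Column 2: -5 + 29 + 28 + 19 − 25 = 46, so its missing entry is 72 − 46 = 26.
Row 5: 6 + 19 + 1 + 9 + 17 = 52, so its missing entry is 72 − 52 = 20.
Row 1: 6 + 26 + 13 + 20 − 5 = 60, so its missing entry is 72 − 60 = 12.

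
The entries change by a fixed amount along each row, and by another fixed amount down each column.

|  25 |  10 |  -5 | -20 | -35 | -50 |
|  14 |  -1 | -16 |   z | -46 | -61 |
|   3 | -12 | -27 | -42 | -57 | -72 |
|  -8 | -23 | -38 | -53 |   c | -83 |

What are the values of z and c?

z = -31, c = -68

Along each row the entries change by -15 per step; down each column they change by -11.
Row 2: from 14 at column 1, stepping by -15 to column 4 gives -31.
Row 4: from -8 at column 1, stepping by -15 to column 5 gives -68.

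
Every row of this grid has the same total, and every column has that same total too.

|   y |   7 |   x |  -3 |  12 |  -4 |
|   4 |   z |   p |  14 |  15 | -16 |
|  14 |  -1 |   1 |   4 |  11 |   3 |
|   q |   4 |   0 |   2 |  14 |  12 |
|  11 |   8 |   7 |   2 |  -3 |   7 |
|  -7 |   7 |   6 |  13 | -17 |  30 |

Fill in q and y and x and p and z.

q = 0, y = 10, x = 10, p = 8, z = 7

Rows 3 and 5 both sum to 32, so that's the common total.
The known cells in column 2 total 25, leaving 32 − 25 = 7 for the blank.
The known cells in row 2 total 24, leaving 32 − 24 = 8 for the blank.
The known cells in row 4 total 32, leaving 32 − 32 = 0 for the blank.
The known cells in column 1 total 22, leaving 32 − 22 = 10 for the blank.
The known cells in row 1 total 22, leaving 32 − 22 = 10 for the blank.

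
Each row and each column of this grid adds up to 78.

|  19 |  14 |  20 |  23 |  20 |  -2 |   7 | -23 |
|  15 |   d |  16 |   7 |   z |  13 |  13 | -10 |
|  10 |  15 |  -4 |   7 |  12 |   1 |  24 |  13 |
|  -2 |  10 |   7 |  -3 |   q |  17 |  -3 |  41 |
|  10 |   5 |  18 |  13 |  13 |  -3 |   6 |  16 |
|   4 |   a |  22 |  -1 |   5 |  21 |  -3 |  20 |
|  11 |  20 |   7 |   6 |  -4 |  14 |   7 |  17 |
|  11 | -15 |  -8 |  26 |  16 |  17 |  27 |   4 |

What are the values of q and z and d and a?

q = 11, z = 5, d = 19, a = 10

Row 6 has 4 + 22 − 1 + 5 + 21 − 3 + 20 = 68; the blank must be 78 − 68 = 10.
Column 2 has 14 + 15 + 10 + 5 + 10 + 20 − 15 = 59; the blank must be 78 − 59 = 19.
Row 4 has -2 + 10 + 7 − 3 + 17 − 3 + 41 = 67; the blank must be 78 − 67 = 11.
Row 2 has 15 + 19 + 16 + 7 + 13 + 13 − 10 = 73; the blank must be 78 − 73 = 5.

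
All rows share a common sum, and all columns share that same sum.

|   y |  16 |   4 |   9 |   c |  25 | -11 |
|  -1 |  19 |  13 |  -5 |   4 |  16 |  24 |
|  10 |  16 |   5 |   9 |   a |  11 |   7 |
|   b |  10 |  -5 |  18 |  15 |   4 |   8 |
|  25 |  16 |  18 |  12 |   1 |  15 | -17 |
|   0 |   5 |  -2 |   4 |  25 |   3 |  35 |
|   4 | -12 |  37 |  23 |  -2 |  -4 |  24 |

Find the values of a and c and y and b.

Rows 2 and 5 both sum to 70, so that's the common total.
Row 3 has 10 + 16 + 5 + 9 + 11 + 7 = 58; the blank must be 70 − 58 = 12.
Column 5 has 4 + 12 + 15 + 1 + 25 − 2 = 55; the blank must be 70 − 55 = 15.
Row 4 has 10 − 5 + 18 + 15 + 4 + 8 = 50; the blank must be 70 − 50 = 20.
Row 1 has 16 + 4 + 9 + 15 + 25 − 11 = 58; the blank must be 70 − 58 = 12.

a = 12, c = 15, y = 12, b = 20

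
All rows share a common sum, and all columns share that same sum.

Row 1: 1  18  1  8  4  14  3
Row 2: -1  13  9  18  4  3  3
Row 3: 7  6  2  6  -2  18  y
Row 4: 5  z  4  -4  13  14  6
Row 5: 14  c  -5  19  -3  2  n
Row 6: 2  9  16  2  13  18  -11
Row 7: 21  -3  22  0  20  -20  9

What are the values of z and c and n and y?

z = 11, c = -5, n = 27, y = 12

Rows 1 and 2 both sum to 49, so that's the common total.
Row 4 has 5 + 4 − 4 + 13 + 14 + 6 = 38; the blank must be 49 − 38 = 11.
Column 2 has 18 + 13 + 6 + 11 + 9 − 3 = 54; the blank must be 49 − 54 = -5.
Row 5 has 14 − 5 − 5 + 19 − 3 + 2 = 22; the blank must be 49 − 22 = 27.
Row 3 has 7 + 6 + 2 + 6 − 2 + 18 = 37; the blank must be 49 − 37 = 12.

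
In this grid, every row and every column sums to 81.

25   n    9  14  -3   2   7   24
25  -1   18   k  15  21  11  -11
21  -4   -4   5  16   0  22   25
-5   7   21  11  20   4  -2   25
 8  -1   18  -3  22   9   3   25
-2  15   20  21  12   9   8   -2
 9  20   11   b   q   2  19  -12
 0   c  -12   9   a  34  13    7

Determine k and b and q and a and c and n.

Row 1 has 25 + 9 + 14 − 3 + 2 + 7 + 24 = 78; the blank must be 81 − 78 = 3.
Column 2 has 3 − 1 − 4 + 7 − 1 + 15 + 20 = 39; the blank must be 81 − 39 = 42.
Row 8 has 0 + 42 − 12 + 9 + 34 + 13 + 7 = 93; the blank must be 81 − 93 = -12.
Column 5 has -3 + 15 + 16 + 20 + 22 + 12 − 12 = 70; the blank must be 81 − 70 = 11.
Row 7 has 9 + 20 + 11 + 11 + 2 + 19 − 12 = 60; the blank must be 81 − 60 = 21.
Row 2 has 25 − 1 + 18 + 15 + 21 + 11 − 11 = 78; the blank must be 81 − 78 = 3.

k = 3, b = 21, q = 11, a = -12, c = 42, n = 3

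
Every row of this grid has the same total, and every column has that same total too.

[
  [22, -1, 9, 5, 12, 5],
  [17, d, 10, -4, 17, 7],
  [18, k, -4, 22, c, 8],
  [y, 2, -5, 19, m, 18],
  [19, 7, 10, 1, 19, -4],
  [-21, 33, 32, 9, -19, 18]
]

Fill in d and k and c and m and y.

d = 5, k = 6, c = 2, m = 21, y = -3

Rows 1 and 5 both sum to 52, so that's the common total.
Row 2 has 17 + 10 − 4 + 17 + 7 = 47; the blank must be 52 − 47 = 5.
Column 2 has -1 + 5 + 2 + 7 + 33 = 46; the blank must be 52 − 46 = 6.
Row 3 has 18 + 6 − 4 + 22 + 8 = 50; the blank must be 52 − 50 = 2.
Column 5 has 12 + 17 + 2 + 19 − 19 = 31; the blank must be 52 − 31 = 21.
Row 4 has 2 − 5 + 19 + 21 + 18 = 55; the blank must be 52 − 55 = -3.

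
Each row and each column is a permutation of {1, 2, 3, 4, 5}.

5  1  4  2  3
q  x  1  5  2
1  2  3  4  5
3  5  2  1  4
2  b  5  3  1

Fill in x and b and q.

Cell (2,1): column 1 already has {1, 2, 3, 5} → 4.
At (row 2, col 2): row 2 already has {1, 2, 4, 5}, so the value is 3.
Cell (5,2): row 5 already has {1, 2, 3, 5} → 4.

x = 3, b = 4, q = 4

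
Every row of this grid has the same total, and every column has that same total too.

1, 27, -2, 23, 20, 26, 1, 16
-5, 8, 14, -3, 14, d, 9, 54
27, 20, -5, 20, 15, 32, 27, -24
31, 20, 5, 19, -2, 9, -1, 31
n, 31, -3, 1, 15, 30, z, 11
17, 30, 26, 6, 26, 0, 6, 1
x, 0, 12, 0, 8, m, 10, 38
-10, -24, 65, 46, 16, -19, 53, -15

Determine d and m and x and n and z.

Rows 1 and 3 both sum to 112, so that's the common total.
Row 2: -5 + 8 + 14 − 3 + 14 + 9 + 54 = 91, so its missing entry is 112 − 91 = 21.
Column 6: 26 + 21 + 32 + 9 + 30 + 0 − 19 = 99, so its missing entry is 112 − 99 = 13.
Column 7: 1 + 9 + 27 − 1 + 6 + 10 + 53 = 105, so its missing entry is 112 − 105 = 7.
Row 5: 31 − 3 + 1 + 15 + 30 + 7 + 11 = 92, so its missing entry is 112 − 92 = 20.
Row 7: 0 + 12 + 0 + 8 + 13 + 10 + 38 = 81, so its missing entry is 112 − 81 = 31.

d = 21, m = 13, x = 31, n = 20, z = 7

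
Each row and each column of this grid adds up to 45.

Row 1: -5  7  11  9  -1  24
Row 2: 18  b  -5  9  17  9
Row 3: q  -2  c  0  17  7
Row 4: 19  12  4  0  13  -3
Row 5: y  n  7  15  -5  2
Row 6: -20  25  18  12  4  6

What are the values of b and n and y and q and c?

b = -3, n = 6, y = 20, q = 13, c = 10

Row 2 has 18 − 5 + 9 + 17 + 9 = 48; the blank must be 45 − 48 = -3.
Column 3 has 11 − 5 + 4 + 7 + 18 = 35; the blank must be 45 − 35 = 10.
Row 3 has -2 + 10 + 0 + 17 + 7 = 32; the blank must be 45 − 32 = 13.
Column 1 has -5 + 18 + 13 + 19 − 20 = 25; the blank must be 45 − 25 = 20.
Row 5 has 20 + 7 + 15 − 5 + 2 = 39; the blank must be 45 − 39 = 6.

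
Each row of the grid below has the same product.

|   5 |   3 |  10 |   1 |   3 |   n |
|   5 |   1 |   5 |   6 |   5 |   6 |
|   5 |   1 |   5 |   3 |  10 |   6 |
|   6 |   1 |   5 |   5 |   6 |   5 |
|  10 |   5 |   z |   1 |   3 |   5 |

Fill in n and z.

n = 10, z = 6

Rows 2 and 3 each multiply to 4500, so every row has product 4500.
Row 1: 5×3×10×1×3 = 450, so the missing entry is 4500 ÷ 450 = 10.
Row 5: 10×5×1×3×5 = 750, so the missing entry is 4500 ÷ 750 = 6.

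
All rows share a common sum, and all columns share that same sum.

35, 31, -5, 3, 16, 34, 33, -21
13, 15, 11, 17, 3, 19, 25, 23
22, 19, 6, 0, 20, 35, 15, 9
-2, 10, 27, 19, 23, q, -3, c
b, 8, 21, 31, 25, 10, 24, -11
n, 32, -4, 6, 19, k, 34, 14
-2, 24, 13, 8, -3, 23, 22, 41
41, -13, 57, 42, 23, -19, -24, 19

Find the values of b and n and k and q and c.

Rows 1 and 2 both sum to 126, so that's the common total.
Row 5 has 8 + 21 + 31 + 25 + 10 + 24 − 11 = 108; the blank must be 126 − 108 = 18.
Column 8 has -21 + 23 + 9 − 11 + 14 + 41 + 19 = 74; the blank must be 126 − 74 = 52.
Column 1 has 35 + 13 + 22 − 2 + 18 − 2 + 41 = 125; the blank must be 126 − 125 = 1.
Row 6 has 1 + 32 − 4 + 6 + 19 + 34 + 14 = 102; the blank must be 126 − 102 = 24.
Row 4 has -2 + 10 + 27 + 19 + 23 − 3 + 52 = 126; the blank must be 126 − 126 = 0.

b = 18, n = 1, k = 24, q = 0, c = 52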